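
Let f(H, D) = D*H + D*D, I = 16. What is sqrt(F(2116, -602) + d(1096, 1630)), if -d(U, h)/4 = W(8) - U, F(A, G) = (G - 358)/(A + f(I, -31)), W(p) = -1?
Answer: 2*sqrt(7307112977)/2581 ≈ 66.239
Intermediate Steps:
f(H, D) = D**2 + D*H (f(H, D) = D*H + D**2 = D**2 + D*H)
F(A, G) = (-358 + G)/(465 + A) (F(A, G) = (G - 358)/(A - 31*(-31 + 16)) = (-358 + G)/(A - 31*(-15)) = (-358 + G)/(A + 465) = (-358 + G)/(465 + A))
d(U, h) = 4 + 4*U (d(U, h) = -4*(-1 - U) = 4 + 4*U)
sqrt(F(2116, -602) + d(1096, 1630)) = sqrt((-358 - 602)/(465 + 2116) + (4 + 4*1096)) = sqrt(-960/2581 + (4 + 4384)) = sqrt((1/2581)*(-960) + 4388) = sqrt(-960/2581 + 4388) = sqrt(11324468/2581) = 2*sqrt(7307112977)/2581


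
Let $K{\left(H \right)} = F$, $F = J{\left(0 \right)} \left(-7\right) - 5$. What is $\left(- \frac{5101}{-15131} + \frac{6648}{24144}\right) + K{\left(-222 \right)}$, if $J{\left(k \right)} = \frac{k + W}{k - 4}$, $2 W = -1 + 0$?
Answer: $- \frac{320420399}{60887144} \approx -5.2625$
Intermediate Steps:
$W = - \frac{1}{2}$ ($W = \frac{-1 + 0}{2} = \frac{1}{2} \left(-1\right) = - \frac{1}{2} \approx -0.5$)
$J{\left(k \right)} = \frac{- \frac{1}{2} + k}{-4 + k}$ ($J{\left(k \right)} = \frac{k - \frac{1}{2}}{k - 4} = \frac{- \frac{1}{2} + k}{-4 + k}$)
$F = - \frac{47}{8}$ ($F = \frac{- \frac{1}{2} + 0}{-4 + 0} \left(-7\right) - 5 = \frac{1}{-4} \left(- \frac{1}{2}\right) \left(-7\right) - 5 = \left(- \frac{1}{4}\right) \left(- \frac{1}{2}\right) \left(-7\right) - 5 = \frac{1}{8} \left(-7\right) - 5 = - \frac{7}{8} - 5 = - \frac{47}{8} \approx -5.875$)
$K{\left(H \right)} = - \frac{47}{8}$
$\left(- \frac{5101}{-15131} + \frac{6648}{24144}\right) + K{\left(-222 \right)} = \left(- \frac{5101}{-15131} + \frac{6648}{24144}\right) - \frac{47}{8} = \left(\left(-5101\right) \left(- \frac{1}{15131}\right) + 6648 \cdot \frac{1}{24144}\right) - \frac{47}{8} = \left(\frac{5101}{15131} + \frac{277}{1006}\right) - \frac{47}{8} = \frac{9322893}{15221786} - \frac{47}{8} = - \frac{320420399}{60887144}$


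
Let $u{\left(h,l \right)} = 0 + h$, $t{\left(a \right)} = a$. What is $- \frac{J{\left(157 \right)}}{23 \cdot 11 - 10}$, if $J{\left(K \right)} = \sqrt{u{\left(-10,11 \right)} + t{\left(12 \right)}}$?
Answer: $- \frac{\sqrt{2}}{243} \approx -0.0058198$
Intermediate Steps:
$u{\left(h,l \right)} = h$
$J{\left(K \right)} = \sqrt{2}$ ($J{\left(K \right)} = \sqrt{-10 + 12} = \sqrt{2}$)
$- \frac{J{\left(157 \right)}}{23 \cdot 11 - 10} = - \frac{\sqrt{2}}{23 \cdot 11 - 10} = - \frac{\sqrt{2}}{253 - 10} = - \frac{\sqrt{2}}{243}$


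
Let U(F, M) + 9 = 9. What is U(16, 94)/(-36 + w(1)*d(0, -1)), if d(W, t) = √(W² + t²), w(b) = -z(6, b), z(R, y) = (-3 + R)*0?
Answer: 0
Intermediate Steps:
U(F, M) = 0 (U(F, M) = -9 + 9 = 0)
z(R, y) = 0
w(b) = 0 (w(b) = -1*0 = 0)
U(16, 94)/(-36 + w(1)*d(0, -1)) = 0/(-36 + 0*√(0² + (-1)²)) = 0/(-36 + 0*√(0 + 1)) = 0/(-36 + 0*√1) = 0/(-36 + 0*1) = 0/(-36 + 0) = 0/(-36) = 0*(-1/36) = 0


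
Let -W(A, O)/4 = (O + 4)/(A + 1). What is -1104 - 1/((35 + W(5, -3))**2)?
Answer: -11712345/10609 ≈ -1104.0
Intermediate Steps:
W(A, O) = -4*(4 + O)/(1 + A) (W(A, O) = -4*(O + 4)/(A + 1) = -4*(4 + O)/(1 + A))
-1104 - 1/((35 + W(5, -3))**2) = -1104 - 1/((35 + 4*(-4 - 1*(-3))/(1 + 5))**2) = -1104 - 1/((35 + 4*(-4 + 3)/6)**2) = -1104 - 1/((35 + 4*(1/6)*(-1))**2) = -1104 - 1/((35 - 2/3)**2) = -1104 - 1/((103/3)**2) = -1104 - 1/10609/9 = -1104 - 1*9/10609 = -1104 - 9/10609 = -11712345/10609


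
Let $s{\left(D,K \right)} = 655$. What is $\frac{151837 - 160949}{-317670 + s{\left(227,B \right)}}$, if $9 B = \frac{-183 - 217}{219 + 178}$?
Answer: $\frac{9112}{317015} \approx 0.028743$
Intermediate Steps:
$B = - \frac{400}{3573}$ ($B = \frac{\left(-183 - 217\right) \frac{1}{219 + 178}}{9} = \frac{\left(-400\right) \frac{1}{397}}{9} = \frac{1}{9} \left(- \frac{400}{397}\right) = - \frac{400}{3573} \approx -0.11195$)
$\frac{151837 - 160949}{-317670 + s{\left(227,B \right)}} = \frac{151837 - 160949}{-317670 + 655} = - \frac{9112}{-317015} = \left(-9112\right) \left(- \frac{1}{317015}\right) = \frac{9112}{317015}$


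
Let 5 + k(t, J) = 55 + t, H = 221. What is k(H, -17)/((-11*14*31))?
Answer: -271/4774 ≈ -0.056766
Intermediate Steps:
k(t, J) = 50 + t (k(t, J) = -5 + (55 + t) = 50 + t)
k(H, -17)/((-11*14*31)) = (50 + 221)/((-11*14*31)) = 271/((-154*31)) = 271/(-4774) = 271*(-1/4774) = -271/4774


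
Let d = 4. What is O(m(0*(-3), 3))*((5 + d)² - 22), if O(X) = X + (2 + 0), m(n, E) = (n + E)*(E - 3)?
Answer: 118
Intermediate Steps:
m(n, E) = (-3 + E)*(E + n) (m(n, E) = (E + n)*(-3 + E) = (-3 + E)*(E + n))
O(X) = 2 + X (O(X) = X + 2 = 2 + X)
O(m(0*(-3), 3))*((5 + d)² - 22) = (2 + (3² - 3*3 - 0*(-3) + 3*(0*(-3))))*((5 + 4)² - 22) = (2 + (9 - 9 - 3*0 + 3*0))*(9² - 22) = (2 + (9 - 9 + 0 + 0))*(81 - 22) = (2 + 0)*59 = 2*59 = 118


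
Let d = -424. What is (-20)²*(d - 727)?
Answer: -460400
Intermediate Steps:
(-20)²*(d - 727) = (-20)²*(-424 - 727) = 400*(-1151) = -460400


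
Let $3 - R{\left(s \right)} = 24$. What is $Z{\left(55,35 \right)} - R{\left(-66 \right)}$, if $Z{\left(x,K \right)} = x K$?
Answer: $1946$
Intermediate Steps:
$Z{\left(x,K \right)} = K x$
$R{\left(s \right)} = -21$ ($R{\left(s \right)} = 3 - 24 = -21$)
$Z{\left(55,35 \right)} - R{\left(-66 \right)} = 35 \cdot 55 - -21 = 1925 + 21 = 1946$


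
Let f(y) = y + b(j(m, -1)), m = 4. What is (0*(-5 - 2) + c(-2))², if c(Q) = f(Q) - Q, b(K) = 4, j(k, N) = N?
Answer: 16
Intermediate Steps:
f(y) = 4 + y (f(y) = y + 4 = 4 + y)
c(Q) = 4 (c(Q) = (4 + Q) - Q = 4)
(0*(-5 - 2) + c(-2))² = (0*(-5 - 2) + 4)² = (0*(-7) + 4)² = (0 + 4)² = 4² = 16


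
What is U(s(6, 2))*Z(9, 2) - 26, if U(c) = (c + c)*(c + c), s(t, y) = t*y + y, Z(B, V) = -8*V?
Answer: -12570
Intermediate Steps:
s(t, y) = y + t*y
U(c) = 4*c² (U(c) = (2*c)*(2*c) = 4*c²)
U(s(6, 2))*Z(9, 2) - 26 = (4*(2*(1 + 6))²)*(-8*2) - 26 = (4*(2*7)²)*(-16) - 26 = (4*14²)*(-16) - 26 = (4*196)*(-16) - 26 = 784*(-16) - 26 = -12544 - 26 = -12570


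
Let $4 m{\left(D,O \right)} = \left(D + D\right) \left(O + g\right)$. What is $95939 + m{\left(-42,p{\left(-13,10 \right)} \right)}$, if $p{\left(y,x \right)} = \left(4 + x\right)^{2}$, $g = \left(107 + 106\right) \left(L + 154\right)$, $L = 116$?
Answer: $-1115887$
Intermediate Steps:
$g = 57510$ ($g = \left(107 + 106\right) \left(116 + 154\right) = 213 \cdot 270 = 57510$)
$m{\left(D,O \right)} = \frac{D \left(57510 + O\right)}{2}$ ($m{\left(D,O \right)} = \frac{\left(D + D\right) \left(O + 57510\right)}{4} = \frac{2 D \left(57510 + O\right)}{4} = \frac{D \left(57510 + O\right)}{2}$)
$95939 + m{\left(-42,p{\left(-13,10 \right)} \right)} = 95939 + \frac{1}{2} \left(-42\right) \left(57510 + \left(4 + 10\right)^{2}\right) = 95939 + \frac{1}{2} \left(-42\right) \left(57510 + 14^{2}\right) = 95939 + \frac{1}{2} \left(-42\right) \left(57510 + 196\right) = 95939 + \frac{1}{2} \left(-42\right) 57706 = 95939 - 1211826 = -1115887$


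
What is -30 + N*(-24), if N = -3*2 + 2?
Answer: 66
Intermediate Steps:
N = -4 (N = -6 + 2 = -4)
-30 + N*(-24) = -30 - 4*(-24) = -30 + 96 = 66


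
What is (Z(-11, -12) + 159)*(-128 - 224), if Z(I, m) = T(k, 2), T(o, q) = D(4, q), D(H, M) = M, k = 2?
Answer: -56672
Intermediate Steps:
T(o, q) = q
Z(I, m) = 2
(Z(-11, -12) + 159)*(-128 - 224) = (2 + 159)*(-128 - 224) = 161*(-352) = -56672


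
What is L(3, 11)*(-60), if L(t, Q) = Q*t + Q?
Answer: -2640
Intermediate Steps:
L(t, Q) = Q + Q*t
L(3, 11)*(-60) = (11*(1 + 3))*(-60) = (11*4)*(-60) = 44*(-60) = -2640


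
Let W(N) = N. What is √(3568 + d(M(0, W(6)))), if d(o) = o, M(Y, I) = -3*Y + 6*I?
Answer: 2*√901 ≈ 60.033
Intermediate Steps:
√(3568 + d(M(0, W(6)))) = √(3568 + (-3*0 + 6*6)) = √(3568 + (0 + 36)) = √(3568 + 36) = √3604 = 2*√901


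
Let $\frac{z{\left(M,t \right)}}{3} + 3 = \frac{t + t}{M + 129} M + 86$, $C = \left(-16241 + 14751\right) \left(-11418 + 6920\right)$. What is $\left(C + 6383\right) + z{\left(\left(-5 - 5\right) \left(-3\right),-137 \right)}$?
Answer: $\frac{355550336}{53} \approx 6.7085 \cdot 10^{6}$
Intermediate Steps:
$C = 6702020$ ($C = \left(-1490\right) \left(-4498\right) = 6702020$)
$z{\left(M,t \right)} = 249 + \frac{6 M t}{129 + M}$ ($z{\left(M,t \right)} = -9 + 3 \left(\frac{t + t}{M + 129} M + 86\right) = -9 + 3 \left(\frac{2 t}{129 + M} M + 86\right) = -9 + 3 \left(\frac{2 M t}{129 + M} + 86\right) = -9 + 3 \left(86 + \frac{2 M t}{129 + M}\right) = -9 + \left(258 + \frac{6 M t}{129 + M}\right) = 249 + \frac{6 M t}{129 + M}$)
$\left(C + 6383\right) + z{\left(\left(-5 - 5\right) \left(-3\right),-137 \right)} = \left(6702020 + 6383\right) + \frac{3 \left(10707 + 83 \left(-5 - 5\right) \left(-3\right) + 2 \left(-5 - 5\right) \left(-3\right) \left(-137\right)\right)}{129 + \left(-5 - 5\right) \left(-3\right)} = 6708403 + \frac{3 \left(10707 + 83 \left(\left(-10\right) \left(-3\right)\right) + 2 \left(\left(-10\right) \left(-3\right)\right) \left(-137\right)\right)}{129 - -30} = 6708403 + \frac{3 \left(10707 + 83 \cdot 30 + 2 \cdot 30 \left(-137\right)\right)}{129 + 30} = 6708403 + \frac{3 \left(10707 + 2490 - 8220\right)}{159} = 6708403 + 3 \cdot \frac{1}{159} \cdot 4977 = 6708403 + \frac{4977}{53} = \frac{355550336}{53}$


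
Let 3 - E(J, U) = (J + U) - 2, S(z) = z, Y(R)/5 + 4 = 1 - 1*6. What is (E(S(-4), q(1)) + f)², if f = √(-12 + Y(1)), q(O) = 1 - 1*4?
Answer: (12 + I*√57)² ≈ 87.0 + 181.2*I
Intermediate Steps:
Y(R) = -45 (Y(R) = -20 + 5*(1 - 1*6) = -20 + 5*(1 - 6) = -20 + 5*(-5) = -20 - 25 = -45)
q(O) = -3 (q(O) = 1 - 4 = -3)
E(J, U) = 5 - J - U (E(J, U) = 3 - ((J + U) - 2) = 3 - (-2 + J + U) = 3 + (2 - J - U) = 5 - J - U)
f = I*√57 (f = √(-12 - 45) = √(-57) = I*√57 ≈ 7.5498*I)
(E(S(-4), q(1)) + f)² = ((5 - 1*(-4) - 1*(-3)) + I*√57)² = ((5 + 4 + 3) + I*√57)² = (12 + I*√57)²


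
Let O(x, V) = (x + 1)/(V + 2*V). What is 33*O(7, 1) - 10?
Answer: 78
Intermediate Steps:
O(x, V) = (1 + x)/(3*V) (O(x, V) = (1 + x)/((3*V)) = (1 + x)*(1/(3*V)) = (1 + x)/(3*V))
33*O(7, 1) - 10 = 33*((1/3)*(1 + 7)/1) - 10 = 33*((1/3)*1*8) - 10 = 33*(8/3) - 10 = 88 - 10 = 78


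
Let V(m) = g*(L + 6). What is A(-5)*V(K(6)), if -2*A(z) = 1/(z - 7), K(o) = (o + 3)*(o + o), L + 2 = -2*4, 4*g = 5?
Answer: -5/24 ≈ -0.20833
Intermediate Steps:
g = 5/4 (g = (¼)*5 = 5/4 ≈ 1.2500)
L = -10 (L = -2 - 2*4 = -2 - 8 = -10)
K(o) = 2*o*(3 + o) (K(o) = (3 + o)*(2*o) = 2*o*(3 + o))
A(z) = -1/(2*(-7 + z)) (A(z) = -1/(2*(z - 7)) = -1/(2*(-7 + z)))
V(m) = -5 (V(m) = 5*(-10 + 6)/4 = (5/4)*(-4) = -5)
A(-5)*V(K(6)) = -1/(-14 + 2*(-5))*(-5) = -1/(-14 - 10)*(-5) = -1/(-24)*(-5) = -1*(-1/24)*(-5) = (1/24)*(-5) = -5/24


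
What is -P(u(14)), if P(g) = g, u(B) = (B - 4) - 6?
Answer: -4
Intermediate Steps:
u(B) = -10 + B (u(B) = (-4 + B) - 6 = -10 + B)
-P(u(14)) = -(-10 + 14) = -1*4 = -4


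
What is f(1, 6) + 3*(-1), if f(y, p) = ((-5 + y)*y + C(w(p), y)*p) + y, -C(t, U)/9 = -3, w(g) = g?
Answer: 156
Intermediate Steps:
C(t, U) = 27 (C(t, U) = -9*(-3) = 27)
f(y, p) = y + 27*p + y*(-5 + y) (f(y, p) = ((-5 + y)*y + 27*p) + y = (y*(-5 + y) + 27*p) + y = (27*p + y*(-5 + y)) + y = y + 27*p + y*(-5 + y))
f(1, 6) + 3*(-1) = (1**2 - 4*1 + 27*6) + 3*(-1) = (1 - 4 + 162) - 3 = 159 - 3 = 156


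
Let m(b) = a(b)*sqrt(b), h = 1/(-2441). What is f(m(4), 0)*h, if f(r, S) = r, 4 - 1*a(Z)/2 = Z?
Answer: 0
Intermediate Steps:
a(Z) = 8 - 2*Z
h = -1/2441 ≈ -0.00040967
m(b) = sqrt(b)*(8 - 2*b) (m(b) = (8 - 2*b)*sqrt(b) = sqrt(b)*(8 - 2*b))
f(m(4), 0)*h = (2*sqrt(4)*(4 - 1*4))*(-1/2441) = (2*2*(4 - 4))*(-1/2441) = (2*2*0)*(-1/2441) = 0*(-1/2441) = 0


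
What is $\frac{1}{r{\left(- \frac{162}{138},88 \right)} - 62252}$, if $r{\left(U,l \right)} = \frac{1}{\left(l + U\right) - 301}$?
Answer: $- \frac{4926}{306653375} \approx -1.6064 \cdot 10^{-5}$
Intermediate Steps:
$r{\left(U,l \right)} = \frac{1}{-301 + U + l}$ ($r{\left(U,l \right)} = \frac{1}{\left(U + l\right) - 301} = \frac{1}{-301 + U + l}$)
$\frac{1}{r{\left(- \frac{162}{138},88 \right)} - 62252} = \frac{1}{\frac{1}{-301 - \frac{162}{138} + 88} - 62252} = \frac{1}{\frac{1}{-301 - \frac{27}{23} + 88} - 62252} = \frac{1}{\frac{1}{- \frac{4926}{23}} - 62252} = \frac{1}{- \frac{23}{4926} - 62252} = \frac{1}{- \frac{306653375}{4926}} = - \frac{4926}{306653375}$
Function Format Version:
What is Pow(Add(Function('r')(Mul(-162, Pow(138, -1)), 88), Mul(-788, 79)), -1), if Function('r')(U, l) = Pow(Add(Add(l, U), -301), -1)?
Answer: Rational(-4926, 306653375) ≈ -1.6064e-5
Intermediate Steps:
Function('r')(U, l) = Pow(Add(-301, U, l), -1) (Function('r')(U, l) = Pow(Add(Add(U, l), -301), -1) = Pow(Add(-301, U, l), -1))
Pow(Add(Function('r')(Mul(-162, Pow(138, -1)), 88), Mul(-788, 79)), -1) = Pow(Add(Pow(Add(-301, Mul(-162, Pow(138, -1)), 88), -1), Mul(-788, 79)), -1) = Pow(Add(Pow(Add(-301, Mul(-162, Rational(1, 138)), 88), -1), -62252), -1) = Pow(Add(Pow(Add(-301, Rational(-27, 23), 88), -1), -62252), -1) = Pow(Add(Pow(Rational(-4926, 23), -1), -62252), -1) = Pow(Add(Rational(-23, 4926), -62252), -1) = Pow(Rational(-306653375, 4926), -1) = Rational(-4926, 306653375)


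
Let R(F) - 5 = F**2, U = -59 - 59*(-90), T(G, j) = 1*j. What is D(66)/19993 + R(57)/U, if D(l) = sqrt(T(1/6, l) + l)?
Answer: 3254/5251 + 2*sqrt(33)/19993 ≈ 0.62027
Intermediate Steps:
T(G, j) = j
D(l) = sqrt(2)*sqrt(l) (D(l) = sqrt(l + l) = sqrt(2*l) = sqrt(2)*sqrt(l))
U = 5251 (U = -59 + 5310 = 5251)
R(F) = 5 + F**2
D(66)/19993 + R(57)/U = (sqrt(2)*sqrt(66))/19993 + (5 + 57**2)/5251 = (2*sqrt(33))*(1/19993) + (5 + 3249)*(1/5251) = 2*sqrt(33)/19993 + 3254*(1/5251) = 2*sqrt(33)/19993 + 3254/5251 = 3254/5251 + 2*sqrt(33)/19993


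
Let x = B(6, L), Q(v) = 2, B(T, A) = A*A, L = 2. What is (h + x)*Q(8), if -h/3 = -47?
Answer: 290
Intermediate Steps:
h = 141 (h = -3*(-47) = 141)
B(T, A) = A**2
x = 4 (x = 2**2 = 4)
(h + x)*Q(8) = (141 + 4)*2 = 145*2 = 290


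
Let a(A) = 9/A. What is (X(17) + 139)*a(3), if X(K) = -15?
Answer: 372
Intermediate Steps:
(X(17) + 139)*a(3) = (-15 + 139)*(9/3) = 124*(9*(⅓)) = 124*3 = 372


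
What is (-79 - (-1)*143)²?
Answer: 4096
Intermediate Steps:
(-79 - (-1)*143)² = (-79 - 1*(-143))² = (-79 + 143)² = 64² = 4096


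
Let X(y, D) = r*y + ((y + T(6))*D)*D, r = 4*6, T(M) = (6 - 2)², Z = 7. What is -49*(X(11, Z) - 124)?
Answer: -71687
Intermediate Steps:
T(M) = 16 (T(M) = 4² = 16)
r = 24
X(y, D) = 24*y + D²*(16 + y) (X(y, D) = 24*y + ((y + 16)*D)*D = 24*y + ((16 + y)*D)*D = 24*y + (D*(16 + y))*D = 24*y + D²*(16 + y))
-49*(X(11, Z) - 124) = -49*((16*7² + 24*11 + 11*7²) - 124) = -49*((16*49 + 264 + 11*49) - 124) = -49*((784 + 264 + 539) - 124) = -49*(1587 - 124) = -49*1463 = -71687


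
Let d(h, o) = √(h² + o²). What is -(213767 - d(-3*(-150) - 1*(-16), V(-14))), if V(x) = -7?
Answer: -213767 + √217205 ≈ -2.1330e+5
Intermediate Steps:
-(213767 - d(-3*(-150) - 1*(-16), V(-14))) = -(213767 - √((-3*(-150) - 1*(-16))² + (-7)²)) = -(213767 - √((450 + 16)² + 49)) = -(213767 - √(466² + 49)) = -(213767 - √(217156 + 49)) = -(213767 - √217205) = -213767 + √217205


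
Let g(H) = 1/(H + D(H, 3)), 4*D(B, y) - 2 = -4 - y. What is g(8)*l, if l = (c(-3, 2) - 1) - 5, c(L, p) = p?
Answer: -16/27 ≈ -0.59259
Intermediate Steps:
D(B, y) = -½ - y/4 (D(B, y) = ½ + (-4 - y)/4 = ½ + (-1 - y/4) = -½ - y/4)
l = -4 (l = (2 - 1) - 5 = 1 - 5 = -4)
g(H) = 1/(-5/4 + H) (g(H) = 1/(H + (-½ - ¼*3)) = 1/(H + (-½ - ¾)) = 1/(H - 5/4) = 1/(-5/4 + H))
g(8)*l = (4/(-5 + 4*8))*(-4) = (4/(-5 + 32))*(-4) = (4/27)*(-4) = -16/27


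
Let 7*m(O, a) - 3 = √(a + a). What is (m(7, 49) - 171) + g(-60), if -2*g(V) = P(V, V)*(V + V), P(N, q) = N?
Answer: -26394/7 + √2 ≈ -3769.2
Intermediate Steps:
m(O, a) = 3/7 + √2*√a/7 (m(O, a) = 3/7 + √(a + a)/7 = 3/7 + √(2*a)/7 = 3/7 + (√2*√a)/7 = 3/7 + √2*√a/7)
g(V) = -V² (g(V) = -V*(V + V)/2 = -V*2*V/2 = -V²)
(m(7, 49) - 171) + g(-60) = ((3/7 + √2*√49/7) - 171) - 1*(-60)² = ((3/7 + (⅐)*√2*7) - 171) - 1*3600 = ((3/7 + √2) - 171) - 3600 = (-1194/7 + √2) - 3600 = -26394/7 + √2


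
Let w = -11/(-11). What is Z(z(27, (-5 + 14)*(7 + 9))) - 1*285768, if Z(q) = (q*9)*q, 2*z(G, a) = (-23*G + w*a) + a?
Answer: -145071/4 ≈ -36268.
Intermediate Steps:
w = 1 (w = -11*(-1/11) = 1)
z(G, a) = a - 23*G/2 (z(G, a) = ((-23*G + 1*a) + a)/2 = ((-23*G + a) + a)/2 = ((a - 23*G) + a)/2 = (-23*G + 2*a)/2 = a - 23*G/2)
Z(q) = 9*q² (Z(q) = (9*q)*q = 9*q²)
Z(z(27, (-5 + 14)*(7 + 9))) - 1*285768 = 9*((-5 + 14)*(7 + 9) - 23/2*27)² - 1*285768 = 9*(9*16 - 621/2)² - 285768 = 9*(144 - 621/2)² - 285768 = 9*(-333/2)² - 285768 = 9*(110889/4) - 285768 = 998001/4 - 285768 = -145071/4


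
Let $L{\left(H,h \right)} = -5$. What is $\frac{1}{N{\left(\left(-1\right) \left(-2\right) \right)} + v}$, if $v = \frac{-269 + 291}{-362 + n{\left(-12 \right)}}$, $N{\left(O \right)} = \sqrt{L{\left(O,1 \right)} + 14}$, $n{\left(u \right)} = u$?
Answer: $\frac{17}{50} \approx 0.34$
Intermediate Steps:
$N{\left(O \right)} = 3$ ($N{\left(O \right)} = \sqrt{-5 + 14} = \sqrt{9} = 3$)
$v = - \frac{1}{17}$ ($v = \frac{-269 + 291}{-362 - 12} = \frac{22}{-374} = 22 \left(- \frac{1}{374}\right) = - \frac{1}{17} \approx -0.058824$)
$\frac{1}{N{\left(\left(-1\right) \left(-2\right) \right)} + v} = \frac{1}{3 - \frac{1}{17}} = \frac{1}{\frac{50}{17}} = \frac{17}{50}$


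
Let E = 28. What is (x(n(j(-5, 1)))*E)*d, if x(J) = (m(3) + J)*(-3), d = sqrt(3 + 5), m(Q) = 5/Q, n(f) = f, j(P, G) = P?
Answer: 560*sqrt(2) ≈ 791.96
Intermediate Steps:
d = 2*sqrt(2) (d = sqrt(8) = 2*sqrt(2) ≈ 2.8284)
x(J) = -5 - 3*J (x(J) = (5/3 + J)*(-3) = -5 - 3*J)
(x(n(j(-5, 1)))*E)*d = ((-5 - 3*(-5))*28)*(2*sqrt(2)) = ((-5 + 15)*28)*(2*sqrt(2)) = (10*28)*(2*sqrt(2)) = 280*(2*sqrt(2)) = 560*sqrt(2)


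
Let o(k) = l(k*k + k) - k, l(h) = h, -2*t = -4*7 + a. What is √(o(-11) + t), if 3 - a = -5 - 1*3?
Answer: √518/2 ≈ 11.380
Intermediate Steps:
a = 11 (a = 3 - (-5 - 1*3) = 3 - (-5 - 3) = 3 - 1*(-8) = 3 + 8 = 11)
t = 17/2 (t = -(-4*7 + 11)/2 = -(-28 + 11)/2 = -½*(-17) = 17/2 ≈ 8.5000)
o(k) = k² (o(k) = (k*k + k) - k = (k² + k) - k = (k + k²) - k = k²)
√(o(-11) + t) = √((-11)² + 17/2) = √(121 + 17/2) = √(259/2) = √518/2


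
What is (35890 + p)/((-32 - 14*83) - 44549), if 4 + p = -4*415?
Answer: -34226/45743 ≈ -0.74822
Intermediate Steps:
p = -1664 (p = -4 - 4*415 = -4 - 1660 = -1664)
(35890 + p)/((-32 - 14*83) - 44549) = (35890 - 1664)/((-32 - 14*83) - 44549) = 34226/((-32 - 1162) - 44549) = 34226/(-1194 - 44549) = 34226/(-45743) = 34226*(-1/45743) = -34226/45743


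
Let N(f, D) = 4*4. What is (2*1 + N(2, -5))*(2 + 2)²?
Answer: 288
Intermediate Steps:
N(f, D) = 16
(2*1 + N(2, -5))*(2 + 2)² = (2*1 + 16)*(2 + 2)² = (2 + 16)*4² = 18*16 = 288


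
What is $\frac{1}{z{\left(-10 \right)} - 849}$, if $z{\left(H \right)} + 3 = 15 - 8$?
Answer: $- \frac{1}{845} \approx -0.0011834$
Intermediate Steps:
$z{\left(H \right)} = 4$ ($z{\left(H \right)} = -3 + \left(15 - 8\right) = -3 + 7 = 4$)
$\frac{1}{z{\left(-10 \right)} - 849} = \frac{1}{4 - 849} = \frac{1}{-845} = - \frac{1}{845}$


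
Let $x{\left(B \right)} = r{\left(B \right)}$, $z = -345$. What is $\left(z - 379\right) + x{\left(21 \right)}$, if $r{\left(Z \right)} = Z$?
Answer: $-703$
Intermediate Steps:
$x{\left(B \right)} = B$
$\left(z - 379\right) + x{\left(21 \right)} = \left(-345 - 379\right) + 21 = -724 + 21 = -703$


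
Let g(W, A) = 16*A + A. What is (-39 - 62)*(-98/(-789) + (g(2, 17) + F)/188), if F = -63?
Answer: -9935269/74166 ≈ -133.96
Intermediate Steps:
g(W, A) = 17*A
(-39 - 62)*(-98/(-789) + (g(2, 17) + F)/188) = (-39 - 62)*(-98/(-789) + (17*17 - 63)/188) = -101*(-98*(-1/789) + (289 - 63)*(1/188)) = -101*(98/789 + 226*(1/188)) = -101*(98/789 + 113/94) = -101*98369/74166 = -9935269/74166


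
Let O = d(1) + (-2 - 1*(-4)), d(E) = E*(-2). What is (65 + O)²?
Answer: 4225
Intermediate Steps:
d(E) = -2*E
O = 0 (O = -2*1 + (-2 - 1*(-4)) = -2 + (-2 + 4) = -2 + 2 = 0)
(65 + O)² = (65 + 0)² = 65² = 4225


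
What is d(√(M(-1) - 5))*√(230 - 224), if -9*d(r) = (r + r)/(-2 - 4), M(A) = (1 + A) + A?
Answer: 2*I/9 ≈ 0.22222*I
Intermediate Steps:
M(A) = 1 + 2*A
d(r) = r/27 (d(r) = -(r + r)/(9*(-2 - 4)) = -2*r/(9*(-6)) = -2*r*(-1)/(9*6) = -(-1)*r/27 = r/27)
d(√(M(-1) - 5))*√(230 - 224) = (√((1 + 2*(-1)) - 5)/27)*√(230 - 224) = (√((1 - 2) - 5)/27)*√6 = (√(-1 - 5)/27)*√6 = (√(-6)/27)*√6 = ((I*√6)/27)*√6 = (I*√6/27)*√6 = 2*I/9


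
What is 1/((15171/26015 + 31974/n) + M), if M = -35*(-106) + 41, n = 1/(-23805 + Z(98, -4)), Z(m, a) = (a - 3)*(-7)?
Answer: -26015/19760228961724 ≈ -1.3165e-9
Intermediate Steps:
Z(m, a) = 21 - 7*a (Z(m, a) = (-3 + a)*(-7) = 21 - 7*a)
n = -1/23756 (n = 1/(-23805 + (21 - 7*(-4))) = 1/(-23805 + (21 + 28)) = 1/(-23805 + 49) = 1/(-23756) = -1/23756 ≈ -4.2095e-5)
M = 3751 (M = 3710 + 41 = 3751)
1/((15171/26015 + 31974/n) + M) = 1/((15171/26015 + 31974/(-1/23756)) + 3751) = 1/((15171*(1/26015) + 31974*(-23756)) + 3751) = 1/((15171/26015 - 759574344) + 3751) = 1/(-19760326543989/26015 + 3751) = 1/(-19760228961724/26015) = -26015/19760228961724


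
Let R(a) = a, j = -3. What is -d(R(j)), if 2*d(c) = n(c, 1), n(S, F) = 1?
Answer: -1/2 ≈ -0.50000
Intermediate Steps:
d(c) = 1/2 (d(c) = (1/2)*1 = 1/2)
-d(R(j)) = -1*1/2 = -1/2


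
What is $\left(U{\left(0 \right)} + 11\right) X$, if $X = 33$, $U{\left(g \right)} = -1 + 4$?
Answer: $462$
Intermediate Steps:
$U{\left(g \right)} = 3$
$\left(U{\left(0 \right)} + 11\right) X = \left(3 + 11\right) 33 = 14 \cdot 33 = 462$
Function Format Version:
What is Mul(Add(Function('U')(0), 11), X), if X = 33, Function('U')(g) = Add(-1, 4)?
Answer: 462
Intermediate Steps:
Function('U')(g) = 3
Mul(Add(Function('U')(0), 11), X) = Mul(Add(3, 11), 33) = Mul(14, 33) = 462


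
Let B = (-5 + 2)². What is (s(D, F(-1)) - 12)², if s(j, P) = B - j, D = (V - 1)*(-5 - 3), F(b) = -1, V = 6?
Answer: 1369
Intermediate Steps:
B = 9 (B = (-3)² = 9)
D = -40 (D = (6 - 1)*(-5 - 3) = 5*(-8) = -40)
s(j, P) = 9 - j
(s(D, F(-1)) - 12)² = ((9 - 1*(-40)) - 12)² = ((9 + 40) - 12)² = (49 - 12)² = 37² = 1369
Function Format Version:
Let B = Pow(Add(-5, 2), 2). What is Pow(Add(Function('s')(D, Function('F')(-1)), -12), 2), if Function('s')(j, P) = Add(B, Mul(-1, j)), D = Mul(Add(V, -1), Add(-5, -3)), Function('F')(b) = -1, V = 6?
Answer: 1369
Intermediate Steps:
B = 9 (B = Pow(-3, 2) = 9)
D = -40 (D = Mul(Add(6, -1), Add(-5, -3)) = Mul(5, -8) = -40)
Function('s')(j, P) = Add(9, Mul(-1, j))
Pow(Add(Function('s')(D, Function('F')(-1)), -12), 2) = Pow(Add(Add(9, Mul(-1, -40)), -12), 2) = Pow(Add(Add(9, 40), -12), 2) = Pow(Add(49, -12), 2) = Pow(37, 2) = 1369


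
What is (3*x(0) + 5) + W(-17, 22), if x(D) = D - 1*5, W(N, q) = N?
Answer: -27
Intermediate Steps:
x(D) = -5 + D (x(D) = D - 5 = -5 + D)
(3*x(0) + 5) + W(-17, 22) = (3*(-5 + 0) + 5) - 17 = (3*(-5) + 5) - 17 = (-15 + 5) - 17 = -10 - 17 = -27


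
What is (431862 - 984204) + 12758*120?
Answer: 978618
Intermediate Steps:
(431862 - 984204) + 12758*120 = -552342 + 1530960 = 978618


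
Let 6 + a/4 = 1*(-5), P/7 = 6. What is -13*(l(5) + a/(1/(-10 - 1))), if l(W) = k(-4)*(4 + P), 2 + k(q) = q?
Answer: -2704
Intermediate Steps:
P = 42 (P = 7*6 = 42)
k(q) = -2 + q
l(W) = -276 (l(W) = (-2 - 4)*(4 + 42) = -6*46 = -276)
a = -44 (a = -24 + 4*(1*(-5)) = -24 + 4*(-5) = -24 - 20 = -44)
-13*(l(5) + a/(1/(-10 - 1))) = -13*(-276 - 44/(1/(-10 - 1))) = -13*(-276 - 44/(1/(-11))) = -13*(-276 - 44/(-1/11)) = -13*(-276 - 44*(-11)) = -13*(-276 + 484) = -13*208 = -2704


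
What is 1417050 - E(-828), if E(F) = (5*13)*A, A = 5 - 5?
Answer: 1417050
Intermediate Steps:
A = 0
E(F) = 0 (E(F) = (5*13)*0 = 65*0 = 0)
1417050 - E(-828) = 1417050 - 1*0 = 1417050 + 0 = 1417050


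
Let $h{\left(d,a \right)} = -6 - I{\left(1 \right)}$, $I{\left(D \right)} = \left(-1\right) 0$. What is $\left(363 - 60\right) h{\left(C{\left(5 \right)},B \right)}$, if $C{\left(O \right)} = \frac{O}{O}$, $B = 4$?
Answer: $-1818$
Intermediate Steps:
$C{\left(O \right)} = 1$
$I{\left(D \right)} = 0$
$h{\left(d,a \right)} = -6$ ($h{\left(d,a \right)} = -6 - 0 = -6 + 0 = -6$)
$\left(363 - 60\right) h{\left(C{\left(5 \right)},B \right)} = \left(363 - 60\right) \left(-6\right) = 303 \left(-6\right) = -1818$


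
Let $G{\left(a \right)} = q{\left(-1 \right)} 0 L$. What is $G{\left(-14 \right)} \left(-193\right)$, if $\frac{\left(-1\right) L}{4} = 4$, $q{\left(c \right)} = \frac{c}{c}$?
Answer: $0$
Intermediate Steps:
$q{\left(c \right)} = 1$
$L = -16$ ($L = \left(-4\right) 4 = -16$)
$G{\left(a \right)} = 0$ ($G{\left(a \right)} = 1 \cdot 0 \left(-16\right) = 0 \left(-16\right) = 0$)
$G{\left(-14 \right)} \left(-193\right) = 0 \left(-193\right) = 0$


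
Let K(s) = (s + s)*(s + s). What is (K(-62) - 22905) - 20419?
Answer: -27948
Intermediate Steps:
K(s) = 4*s**2 (K(s) = (2*s)*(2*s) = 4*s**2)
(K(-62) - 22905) - 20419 = (4*(-62)**2 - 22905) - 20419 = (4*3844 - 22905) - 20419 = (15376 - 22905) - 20419 = -7529 - 20419 = -27948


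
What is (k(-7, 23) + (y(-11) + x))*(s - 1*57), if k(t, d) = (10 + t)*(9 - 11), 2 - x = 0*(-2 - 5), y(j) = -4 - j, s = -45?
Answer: -306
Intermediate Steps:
x = 2 (x = 2 - 0*(-2 - 5) = 2 - 0*(-7) = 2 - 1*0 = 2 + 0 = 2)
k(t, d) = -20 - 2*t (k(t, d) = (10 + t)*(-2) = -20 - 2*t)
(k(-7, 23) + (y(-11) + x))*(s - 1*57) = ((-20 - 2*(-7)) + ((-4 - 1*(-11)) + 2))*(-45 - 1*57) = ((-20 + 14) + ((-4 + 11) + 2))*(-45 - 57) = (-6 + (7 + 2))*(-102) = (-6 + 9)*(-102) = 3*(-102) = -306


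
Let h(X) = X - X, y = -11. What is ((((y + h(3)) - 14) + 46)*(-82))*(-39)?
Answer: 67158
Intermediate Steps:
h(X) = 0
((((y + h(3)) - 14) + 46)*(-82))*(-39) = ((((-11 + 0) - 14) + 46)*(-82))*(-39) = (((-11 - 14) + 46)*(-82))*(-39) = ((-25 + 46)*(-82))*(-39) = (21*(-82))*(-39) = -1722*(-39) = 67158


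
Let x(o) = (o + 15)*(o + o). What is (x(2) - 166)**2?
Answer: 9604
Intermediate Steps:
x(o) = 2*o*(15 + o) (x(o) = (15 + o)*(2*o) = 2*o*(15 + o))
(x(2) - 166)**2 = (2*2*(15 + 2) - 166)**2 = (2*2*17 - 166)**2 = (68 - 166)**2 = (-98)**2 = 9604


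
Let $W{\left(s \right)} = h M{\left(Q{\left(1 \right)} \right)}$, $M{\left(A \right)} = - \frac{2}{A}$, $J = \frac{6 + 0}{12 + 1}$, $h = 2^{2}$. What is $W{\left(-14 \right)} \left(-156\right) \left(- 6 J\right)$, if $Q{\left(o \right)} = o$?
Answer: $-3456$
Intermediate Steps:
$h = 4$
$J = \frac{6}{13} \approx 0.46154$
$W{\left(s \right)} = -8$ ($W{\left(s \right)} = 4 \left(- \frac{2}{1}\right) = 4 \left(\left(-2\right) 1\right) = 4 \left(-2\right) = -8$)
$W{\left(-14 \right)} \left(-156\right) \left(- 6 J\right) = \left(-8\right) \left(-156\right) \left(\left(-6\right) \frac{6}{13}\right) = 1248 \left(- \frac{36}{13}\right) = -3456$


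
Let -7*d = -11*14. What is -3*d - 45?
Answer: -111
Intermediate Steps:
d = 22 (d = -(-11)*14/7 = -1/7*(-154) = 22)
-3*d - 45 = -3*22 - 45 = -66 - 45 = -111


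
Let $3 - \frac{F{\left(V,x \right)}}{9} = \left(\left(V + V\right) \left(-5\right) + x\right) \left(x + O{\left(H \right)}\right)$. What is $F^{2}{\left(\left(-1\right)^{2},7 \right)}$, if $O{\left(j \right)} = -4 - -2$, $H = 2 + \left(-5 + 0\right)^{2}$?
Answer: $26244$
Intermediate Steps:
$H = 27$ ($H = 2 + \left(-5\right)^{2} = 2 + 25 = 27$)
$O{\left(j \right)} = -2$ ($O{\left(j \right)} = -4 + 2 = -2$)
$F{\left(V,x \right)} = 27 - 9 \left(-2 + x\right) \left(x - 10 V\right)$ ($F{\left(V,x \right)} = 27 - 9 \left(\left(V + V\right) \left(-5\right) + x\right) \left(x - 2\right) = 27 - 9 \left(2 V \left(-5\right) + x\right) \left(-2 + x\right) = 27 - 9 \left(- 10 V + x\right) \left(-2 + x\right) = 27 - 9 \left(x - 10 V\right) \left(-2 + x\right) = 27 - 9 \left(-2 + x\right) \left(x - 10 V\right)$)
$F^{2}{\left(\left(-1\right)^{2},7 \right)} = \left(27 - 180 \left(-1\right)^{2} - 9 \cdot 7^{2} + 18 \cdot 7 + 90 \left(-1\right)^{2} \cdot 7\right)^{2} = \left(27 - 180 - 441 + 126 + 90 \cdot 1 \cdot 7\right)^{2} = \left(27 - 180 - 441 + 126 + 630\right)^{2} = 162^{2} = 26244$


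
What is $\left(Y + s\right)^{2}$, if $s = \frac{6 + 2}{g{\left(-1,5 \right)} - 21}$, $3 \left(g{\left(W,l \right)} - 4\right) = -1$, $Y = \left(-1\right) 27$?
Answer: $\frac{127449}{169} \approx 754.14$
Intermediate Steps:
$Y = -27$
$g{\left(W,l \right)} = \frac{11}{3}$ ($g{\left(W,l \right)} = 4 + \frac{1}{3} \left(-1\right) = 4 - \frac{1}{3} = \frac{11}{3}$)
$s = - \frac{6}{13}$ ($s = \frac{6 + 2}{\frac{11}{3} - 21} = \frac{8}{- \frac{52}{3}} = 8 \left(- \frac{3}{52}\right) = - \frac{6}{13} \approx -0.46154$)
$\left(Y + s\right)^{2} = \left(-27 - \frac{6}{13}\right)^{2} = \left(- \frac{357}{13}\right)^{2} = \frac{127449}{169}$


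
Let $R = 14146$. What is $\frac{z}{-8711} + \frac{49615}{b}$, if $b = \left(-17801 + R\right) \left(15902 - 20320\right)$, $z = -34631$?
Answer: $\frac{111929262351}{28132679738} \approx 3.9786$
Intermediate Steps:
$b = 16147790$ ($b = \left(-17801 + 14146\right) \left(15902 - 20320\right) = \left(-3655\right) \left(-4418\right) = 16147790$)
$\frac{z}{-8711} + \frac{49615}{b} = - \frac{34631}{-8711} + \frac{49615}{16147790} = \left(-34631\right) \left(- \frac{1}{8711}\right) + 49615 \cdot \frac{1}{16147790} = \frac{34631}{8711} + \frac{9923}{3229558} = \frac{111929262351}{28132679738}$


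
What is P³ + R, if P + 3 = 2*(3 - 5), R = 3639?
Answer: 3296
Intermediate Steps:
P = -7 (P = -3 + 2*(3 - 5) = -3 + 2*(-2) = -3 - 4 = -7)
P³ + R = (-7)³ + 3639 = -343 + 3639 = 3296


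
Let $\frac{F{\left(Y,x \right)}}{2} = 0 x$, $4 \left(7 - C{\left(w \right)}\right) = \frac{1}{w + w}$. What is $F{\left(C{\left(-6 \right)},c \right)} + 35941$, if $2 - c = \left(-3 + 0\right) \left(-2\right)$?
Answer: $35941$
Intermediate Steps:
$C{\left(w \right)} = 7 - \frac{1}{8 w}$ ($C{\left(w \right)} = 7 - \frac{1}{4 \left(w + w\right)} = 7 - \frac{1}{4 \cdot 2 w} = 7 - \frac{\frac{1}{2} \frac{1}{w}}{4} = 7 - \frac{1}{8 w}$)
$c = -4$ ($c = 2 - \left(-3 + 0\right) \left(-2\right) = 2 - \left(-3\right) \left(-2\right) = 2 - 6 = -4$)
$F{\left(Y,x \right)} = 0$ ($F{\left(Y,x \right)} = 2 \cdot 0 x = 2 \cdot 0 = 0$)
$F{\left(C{\left(-6 \right)},c \right)} + 35941 = 0 + 35941 = 35941$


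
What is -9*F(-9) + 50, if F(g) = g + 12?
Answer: 23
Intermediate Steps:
F(g) = 12 + g
-9*F(-9) + 50 = -9*(12 - 9) + 50 = -9*3 + 50 = -27 + 50 = 23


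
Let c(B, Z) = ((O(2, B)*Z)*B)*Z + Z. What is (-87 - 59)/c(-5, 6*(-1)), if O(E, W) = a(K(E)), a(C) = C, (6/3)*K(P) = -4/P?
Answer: -73/87 ≈ -0.83908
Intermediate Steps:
K(P) = -2/P (K(P) = (-4/P)/2 = -2/P)
O(E, W) = -2/E
c(B, Z) = Z - B*Z² (c(B, Z) = (((-2/2)*Z)*B)*Z + Z = (((-2*½)*Z)*B)*Z + Z = ((-Z)*B)*Z + Z = (-B*Z)*Z + Z = -B*Z² + Z = Z - B*Z²)
(-87 - 59)/c(-5, 6*(-1)) = (-87 - 59)/(((6*(-1))*(1 - 1*(-5)*6*(-1)))) = -146/(-6*(1 - 1*(-5)*(-6))) = -146/(-6*(1 - 30)) = -146/(-6*(-29)) = -146/174 = (1/174)*(-146) = -73/87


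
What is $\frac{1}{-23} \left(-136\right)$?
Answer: $\frac{136}{23} \approx 5.913$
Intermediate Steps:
$\frac{1}{-23} \left(-136\right) = \left(- \frac{1}{23}\right) \left(-136\right) = \frac{136}{23}$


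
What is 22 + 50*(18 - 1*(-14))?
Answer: 1622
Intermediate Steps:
22 + 50*(18 - 1*(-14)) = 22 + 50*(18 + 14) = 22 + 50*32 = 22 + 1600 = 1622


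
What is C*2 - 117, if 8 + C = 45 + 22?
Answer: 1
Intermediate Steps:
C = 59 (C = -8 + (45 + 22) = -8 + 67 = 59)
C*2 - 117 = 59*2 - 117 = 118 - 117 = 1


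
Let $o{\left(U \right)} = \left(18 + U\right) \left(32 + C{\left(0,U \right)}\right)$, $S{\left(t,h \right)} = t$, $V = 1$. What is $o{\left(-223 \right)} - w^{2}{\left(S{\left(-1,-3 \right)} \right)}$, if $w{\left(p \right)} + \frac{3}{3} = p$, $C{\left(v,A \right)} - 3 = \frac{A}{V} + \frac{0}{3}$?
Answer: $38536$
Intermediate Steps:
$C{\left(v,A \right)} = 3 + A$ ($C{\left(v,A \right)} = 3 + \left(\frac{A}{1} + \frac{0}{3}\right) = 3 + \left(A 1 + 0 \cdot \frac{1}{3}\right) = 3 + \left(A + 0\right) = 3 + A$)
$w{\left(p \right)} = -1 + p$
$o{\left(U \right)} = \left(18 + U\right) \left(35 + U\right)$ ($o{\left(U \right)} = \left(18 + U\right) \left(32 + \left(3 + U\right)\right) = \left(18 + U\right) \left(35 + U\right)$)
$o{\left(-223 \right)} - w^{2}{\left(S{\left(-1,-3 \right)} \right)} = \left(630 + \left(-223\right)^{2} + 53 \left(-223\right)\right) - \left(-1 - 1\right)^{2} = \left(630 + 49729 - 11819\right) - \left(-2\right)^{2} = 38540 - 4 = 38536$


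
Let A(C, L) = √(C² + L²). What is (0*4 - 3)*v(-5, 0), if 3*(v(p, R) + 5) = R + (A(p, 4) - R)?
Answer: 15 - √41 ≈ 8.5969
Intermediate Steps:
v(p, R) = -5 + √(16 + p²)/3 (v(p, R) = -5 + (R + (√(p² + 4²) - R))/3 = -5 + (R + (√(p² + 16) - R))/3 = -5 + (R + (√(16 + p²) - R))/3 = -5 + √(16 + p²)/3)
(0*4 - 3)*v(-5, 0) = (0*4 - 3)*(-5 + √(16 + (-5)²)/3) = (0 - 3)*(-5 + √(16 + 25)/3) = -3*(-5 + √41/3) = 15 - √41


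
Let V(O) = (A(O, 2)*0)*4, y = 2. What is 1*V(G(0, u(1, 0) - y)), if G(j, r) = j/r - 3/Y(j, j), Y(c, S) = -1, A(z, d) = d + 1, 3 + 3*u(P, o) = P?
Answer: 0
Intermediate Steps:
u(P, o) = -1 + P/3
A(z, d) = 1 + d
G(j, r) = 3 + j/r (G(j, r) = j/r - 3/(-1) = j/r - 3*(-1) = j/r + 3 = 3 + j/r)
V(O) = 0 (V(O) = ((1 + 2)*0)*4 = (3*0)*4 = 0*4 = 0)
1*V(G(0, u(1, 0) - y)) = 1*0 = 0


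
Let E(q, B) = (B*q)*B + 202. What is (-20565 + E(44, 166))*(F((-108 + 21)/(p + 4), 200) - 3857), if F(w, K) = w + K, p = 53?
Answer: -82865324712/19 ≈ -4.3613e+9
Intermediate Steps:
E(q, B) = 202 + q*B**2 (E(q, B) = q*B**2 + 202 = 202 + q*B**2)
F(w, K) = K + w
(-20565 + E(44, 166))*(F((-108 + 21)/(p + 4), 200) - 3857) = (-20565 + (202 + 44*166**2))*((200 + (-108 + 21)/(53 + 4)) - 3857) = (-20565 + (202 + 44*27556))*((200 - 87/57) - 3857) = (-20565 + (202 + 1212464))*((200 - 87*1/57) - 3857) = (-20565 + 1212666)*((200 - 29/19) - 3857) = 1192101*(3771/19 - 3857) = 1192101*(-69512/19) = -82865324712/19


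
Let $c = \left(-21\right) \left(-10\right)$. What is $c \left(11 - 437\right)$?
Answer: $-89460$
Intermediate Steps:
$c = 210$
$c \left(11 - 437\right) = 210 \left(11 - 437\right) = 210 \left(-426\right) = -89460$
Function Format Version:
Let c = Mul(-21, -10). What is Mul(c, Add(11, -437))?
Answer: -89460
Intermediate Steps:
c = 210
Mul(c, Add(11, -437)) = Mul(210, Add(11, -437)) = Mul(210, -426) = -89460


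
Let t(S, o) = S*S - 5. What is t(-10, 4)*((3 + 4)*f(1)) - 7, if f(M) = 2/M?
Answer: 1323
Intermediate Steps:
t(S, o) = -5 + S**2 (t(S, o) = S**2 - 5 = -5 + S**2)
t(-10, 4)*((3 + 4)*f(1)) - 7 = (-5 + (-10)**2)*((3 + 4)*(2/1)) - 7 = (-5 + 100)*(7*(2*1)) - 7 = 95*(7*2) - 7 = 95*14 - 7 = 1330 - 7 = 1323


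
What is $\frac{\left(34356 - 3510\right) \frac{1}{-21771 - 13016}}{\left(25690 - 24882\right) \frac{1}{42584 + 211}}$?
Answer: $- \frac{660027285}{14053948} \approx -46.964$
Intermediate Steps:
$\frac{\left(34356 - 3510\right) \frac{1}{-21771 - 13016}}{\left(25690 - 24882\right) \frac{1}{42584 + 211}} = \frac{30846 \frac{1}{-34787}}{808 \cdot \frac{1}{42795}} = \frac{30846 \left(- \frac{1}{34787}\right)}{808 \cdot \frac{1}{42795}} = - \frac{30846}{34787 \cdot \frac{808}{42795}} = \left(- \frac{30846}{34787}\right) \frac{42795}{808} = - \frac{660027285}{14053948}$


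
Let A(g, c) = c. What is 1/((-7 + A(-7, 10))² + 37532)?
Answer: 1/37541 ≈ 2.6638e-5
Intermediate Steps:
1/((-7 + A(-7, 10))² + 37532) = 1/((-7 + 10)² + 37532) = 1/(3² + 37532) = 1/(9 + 37532) = 1/37541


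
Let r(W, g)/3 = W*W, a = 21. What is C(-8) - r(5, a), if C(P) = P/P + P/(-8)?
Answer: -73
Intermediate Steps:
r(W, g) = 3*W² (r(W, g) = 3*(W*W) = 3*W²)
C(P) = 1 - P/8 (C(P) = 1 + P*(-⅛) = 1 - P/8)
C(-8) - r(5, a) = (1 - ⅛*(-8)) - 3*5² = (1 + 1) - 3*25 = 2 - 1*75 = 2 - 75 = -73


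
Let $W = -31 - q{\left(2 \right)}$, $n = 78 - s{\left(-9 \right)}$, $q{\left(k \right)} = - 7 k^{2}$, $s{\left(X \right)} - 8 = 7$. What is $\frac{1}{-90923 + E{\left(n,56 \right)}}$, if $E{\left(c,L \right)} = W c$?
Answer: $- \frac{1}{91112} \approx -1.0976 \cdot 10^{-5}$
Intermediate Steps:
$s{\left(X \right)} = 15$ ($s{\left(X \right)} = 8 + 7 = 15$)
$n = 63$ ($n = 78 - 15 = 63$)
$W = -3$ ($W = -31 - - 7 \cdot 2^{2} = -31 - \left(-7\right) 4 = -31 - -28 = -31 + 28 = -3$)
$E{\left(c,L \right)} = - 3 c$
$\frac{1}{-90923 + E{\left(n,56 \right)}} = \frac{1}{-90923 - 189} = \frac{1}{-91112} = - \frac{1}{91112}$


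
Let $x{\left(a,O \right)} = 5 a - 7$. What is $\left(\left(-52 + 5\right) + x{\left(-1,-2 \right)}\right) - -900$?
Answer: $841$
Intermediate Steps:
$x{\left(a,O \right)} = -7 + 5 a$
$\left(\left(-52 + 5\right) + x{\left(-1,-2 \right)}\right) - -900 = \left(\left(-52 + 5\right) + \left(-7 + 5 \left(-1\right)\right)\right) - -900 = \left(-47 - 12\right) + 900 = -59 + 900 = 841$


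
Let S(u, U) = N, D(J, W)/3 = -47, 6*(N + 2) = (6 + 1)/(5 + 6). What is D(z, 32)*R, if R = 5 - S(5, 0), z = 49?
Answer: -21385/22 ≈ -972.04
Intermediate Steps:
N = -125/66 (N = -2 + ((6 + 1)/(5 + 6))/6 = -2 + (7/11)/6 = -2 + (7*(1/11))/6 = -2 + (1/6)*(7/11) = -2 + 7/66 = -125/66 ≈ -1.8939)
D(J, W) = -141 (D(J, W) = 3*(-47) = -141)
S(u, U) = -125/66
R = 455/66 (R = 5 - 1*(-125/66) = 5 + 125/66 = 455/66 ≈ 6.8939)
D(z, 32)*R = -141*455/66 = -21385/22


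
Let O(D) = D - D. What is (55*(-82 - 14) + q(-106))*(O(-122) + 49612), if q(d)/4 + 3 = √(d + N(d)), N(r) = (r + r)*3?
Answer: -262546704 + 198448*I*√742 ≈ -2.6255e+8 + 5.4057e+6*I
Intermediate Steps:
O(D) = 0
N(r) = 6*r (N(r) = (2*r)*3 = 6*r)
q(d) = -12 + 4*√7*√d (q(d) = -12 + 4*√(d + 6*d) = -12 + 4*√(7*d) = -12 + 4*(√7*√d) = -12 + 4*√7*√d)
(55*(-82 - 14) + q(-106))*(O(-122) + 49612) = (55*(-82 - 14) + (-12 + 4*√7*√(-106)))*(0 + 49612) = (55*(-96) + (-12 + 4*√7*(I*√106)))*49612 = (-5280 + (-12 + 4*I*√742))*49612 = (-5292 + 4*I*√742)*49612 = -262546704 + 198448*I*√742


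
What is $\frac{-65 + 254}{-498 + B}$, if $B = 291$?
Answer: $- \frac{21}{23} \approx -0.91304$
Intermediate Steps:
$\frac{-65 + 254}{-498 + B} = \frac{-65 + 254}{-498 + 291} = \frac{189}{-207} = 189 \left(- \frac{1}{207}\right) = - \frac{21}{23}$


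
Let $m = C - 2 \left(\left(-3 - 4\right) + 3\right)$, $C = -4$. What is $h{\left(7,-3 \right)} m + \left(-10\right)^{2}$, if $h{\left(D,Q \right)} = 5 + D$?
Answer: $148$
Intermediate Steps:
$m = 4$ ($m = -4 - 2 \left(\left(-3 - 4\right) + 3\right) = -4 - 2 \left(-7 + 3\right) = -4 - -8 = -4 + 8 = 4$)
$h{\left(7,-3 \right)} m + \left(-10\right)^{2} = \left(5 + 7\right) 4 + \left(-10\right)^{2} = 12 \cdot 4 + 100 = 48 + 100 = 148$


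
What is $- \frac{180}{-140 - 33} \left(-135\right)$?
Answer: $- \frac{24300}{173} \approx -140.46$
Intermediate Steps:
$- \frac{180}{-140 - 33} \left(-135\right) = - \frac{180}{-173} \left(-135\right) = \left(-180\right) \left(- \frac{1}{173}\right) \left(-135\right) = \frac{180}{173} \left(-135\right) = - \frac{24300}{173}$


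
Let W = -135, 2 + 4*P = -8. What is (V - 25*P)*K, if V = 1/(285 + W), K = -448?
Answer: -2100224/75 ≈ -28003.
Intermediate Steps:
P = -5/2 (P = -½ + (¼)*(-8) = -½ - 2 = -5/2 ≈ -2.5000)
V = 1/150 (V = 1/(285 - 135) = 1/150 ≈ 0.0066667)
(V - 25*P)*K = (1/150 - 25*(-5/2))*(-448) = (1/150 + 125/2)*(-448) = (4688/75)*(-448) = -2100224/75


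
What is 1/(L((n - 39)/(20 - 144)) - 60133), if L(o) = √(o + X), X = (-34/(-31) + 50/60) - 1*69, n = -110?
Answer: -22369476/1345143724811 - 2*I*√2278779/1345143724811 ≈ -1.663e-5 - 2.2445e-9*I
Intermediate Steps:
X = -12475/186 (X = (-34*(-1/31) + 50*(1/60)) - 69 = (34/31 + ⅚) - 69 = 359/186 - 69 = -12475/186 ≈ -67.070)
L(o) = √(-12475/186 + o) (L(o) = √(o - 12475/186) = √(-12475/186 + o))
1/(L((n - 39)/(20 - 144)) - 60133) = 1/(√(-2320350 + 34596*((-110 - 39)/(20 - 144)))/186 - 60133) = 1/(√(-2320350 + 34596*(-149/(-124)))/186 - 60133) = 1/(√(-2320350 + 34596*(-149*(-1/124)))/186 - 60133) = 1/(√(-2320350 + 34596*(149/124))/186 - 60133) = 1/(√(-2320350 + 41571)/186 - 60133) = 1/(√(-2278779)/186 - 60133) = 1/((I*√2278779)/186 - 60133) = 1/(I*√2278779/186 - 60133) = 1/(-60133 + I*√2278779/186)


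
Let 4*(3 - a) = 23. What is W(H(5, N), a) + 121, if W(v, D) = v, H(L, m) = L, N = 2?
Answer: 126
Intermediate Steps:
a = -11/4 (a = 3 - ¼*23 = 3 - 23/4 = -11/4 ≈ -2.7500)
W(H(5, N), a) + 121 = 5 + 121 = 126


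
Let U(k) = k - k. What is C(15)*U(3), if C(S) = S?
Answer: 0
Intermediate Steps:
U(k) = 0
C(15)*U(3) = 15*0 = 0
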